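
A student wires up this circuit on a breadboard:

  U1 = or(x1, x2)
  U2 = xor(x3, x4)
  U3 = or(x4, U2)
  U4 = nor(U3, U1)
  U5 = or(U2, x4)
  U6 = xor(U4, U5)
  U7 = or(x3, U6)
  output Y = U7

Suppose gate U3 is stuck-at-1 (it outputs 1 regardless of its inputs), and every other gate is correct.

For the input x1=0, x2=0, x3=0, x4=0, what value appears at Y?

0

Propagate with U3 forced: U1=0, U2=0, U3=1 [stuck-at-1], U4=0, U5=0, U6=0, U7=0.
So Y = 0. (Without the fault it would be 1.)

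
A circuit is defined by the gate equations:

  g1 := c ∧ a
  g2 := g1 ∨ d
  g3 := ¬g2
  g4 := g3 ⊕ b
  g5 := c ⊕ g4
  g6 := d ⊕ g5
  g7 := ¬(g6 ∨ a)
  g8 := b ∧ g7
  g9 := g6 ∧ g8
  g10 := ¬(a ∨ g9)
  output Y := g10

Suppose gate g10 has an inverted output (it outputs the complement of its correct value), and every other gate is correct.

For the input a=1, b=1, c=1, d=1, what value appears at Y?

1

Propagate with g10 forced: g1=1, g2=1, g3=0, g4=1, g5=0, g6=1, g7=0, g8=0, g9=0, g10=1 [inverted output].
So Y = 1. (Without the fault it would be 0.)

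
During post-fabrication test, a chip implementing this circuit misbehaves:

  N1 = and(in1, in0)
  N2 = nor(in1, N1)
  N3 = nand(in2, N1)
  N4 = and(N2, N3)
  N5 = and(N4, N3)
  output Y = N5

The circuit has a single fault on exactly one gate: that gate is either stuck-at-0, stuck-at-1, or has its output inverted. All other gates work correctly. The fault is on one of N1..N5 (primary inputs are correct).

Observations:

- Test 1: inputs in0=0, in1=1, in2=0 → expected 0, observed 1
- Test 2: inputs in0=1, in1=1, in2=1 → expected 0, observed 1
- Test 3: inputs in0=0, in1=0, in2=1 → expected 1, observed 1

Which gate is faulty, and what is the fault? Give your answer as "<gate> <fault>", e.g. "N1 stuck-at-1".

Fault-free values for test 1 (in0=0, in1=1, in2=0): N1=0, N2=0, N3=1, N4=0, N5=0, giving Y=0. Observed 1.
Test 1: faults giving observed 1 are {N2 stuck-at-1, N2 inverted output, N4 stuck-at-1, N4 inverted output, N5 stuck-at-1, N5 inverted output}.
Test 2 (in0=1, in1=1, in2=1): fault-free N1=1, N2=0, N3=0, N4=0, N5=0 → 0; observed 1. Eliminates N2 stuck-at-1, N2 inverted output, N4 stuck-at-1, N4 inverted output.
Test 3 (in0=0, in1=0, in2=1): fault-free N1=0, N2=1, N3=1, N4=1, N5=1 → 1; observed 1. Eliminates N5 inverted output.
Only N5 stuck-at-1 is consistent with every test.

N5 stuck-at-1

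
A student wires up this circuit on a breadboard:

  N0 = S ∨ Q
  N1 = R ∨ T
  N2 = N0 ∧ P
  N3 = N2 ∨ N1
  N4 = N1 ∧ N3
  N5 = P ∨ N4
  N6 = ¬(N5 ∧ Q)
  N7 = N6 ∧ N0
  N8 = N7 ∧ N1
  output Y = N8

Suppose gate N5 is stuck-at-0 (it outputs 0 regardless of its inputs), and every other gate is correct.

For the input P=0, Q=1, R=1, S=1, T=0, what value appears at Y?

1

Propagate with N5 forced: N0=1, N1=1, N2=0, N3=1, N4=1, N5=0 [stuck-at-0], N6=1, N7=1, N8=1.
So Y = 1. (Without the fault it would be 0.)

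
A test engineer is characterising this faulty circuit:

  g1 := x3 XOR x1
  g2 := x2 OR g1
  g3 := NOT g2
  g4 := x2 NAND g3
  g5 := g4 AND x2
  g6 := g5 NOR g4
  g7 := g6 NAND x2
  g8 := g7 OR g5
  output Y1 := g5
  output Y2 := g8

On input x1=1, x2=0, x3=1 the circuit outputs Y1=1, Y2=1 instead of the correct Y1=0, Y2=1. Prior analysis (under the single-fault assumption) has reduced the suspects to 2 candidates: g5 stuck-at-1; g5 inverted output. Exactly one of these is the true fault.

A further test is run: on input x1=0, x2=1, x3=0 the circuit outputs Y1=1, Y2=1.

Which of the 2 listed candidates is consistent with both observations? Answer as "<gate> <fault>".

Evaluate each candidate on input x1=0, x2=1, x3=0:
  g5 stuck-at-1: g1=0, g2=1, g3=0, g4=1, g5=1 [stuck-at-1], g6=0, g7=1, g8=1 → Y1=1, Y2=1 — matches
  g5 inverted output: g1=0, g2=1, g3=0, g4=1, g5=0 [inverted output], g6=0, g7=1, g8=1 → Y1=0, Y2=1 — eliminated
Only g5 stuck-at-1 reproduces the observed Y1=1, Y2=1.

g5 stuck-at-1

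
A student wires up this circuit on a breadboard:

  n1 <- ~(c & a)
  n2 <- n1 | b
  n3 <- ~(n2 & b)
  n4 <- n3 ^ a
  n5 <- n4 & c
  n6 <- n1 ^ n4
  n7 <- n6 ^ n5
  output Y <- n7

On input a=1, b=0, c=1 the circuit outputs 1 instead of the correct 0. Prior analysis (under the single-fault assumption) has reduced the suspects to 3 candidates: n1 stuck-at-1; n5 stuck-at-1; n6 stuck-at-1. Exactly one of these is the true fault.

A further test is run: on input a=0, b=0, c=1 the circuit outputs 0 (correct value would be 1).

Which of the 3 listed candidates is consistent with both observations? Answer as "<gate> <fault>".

n6 stuck-at-1

Evaluate each candidate on input a=0, b=0, c=1:
  n1 stuck-at-1: n1=1 [stuck-at-1], n2=1, n3=1, n4=1, n5=1, n6=0, n7=1 → 1 — eliminated
  n5 stuck-at-1: n1=1, n2=1, n3=1, n4=1, n5=1 [stuck-at-1], n6=0, n7=1 → 1 — eliminated
  n6 stuck-at-1: n1=1, n2=1, n3=1, n4=1, n5=1, n6=1 [stuck-at-1], n7=0 → 0 — matches
Only n6 stuck-at-1 reproduces the observed 0.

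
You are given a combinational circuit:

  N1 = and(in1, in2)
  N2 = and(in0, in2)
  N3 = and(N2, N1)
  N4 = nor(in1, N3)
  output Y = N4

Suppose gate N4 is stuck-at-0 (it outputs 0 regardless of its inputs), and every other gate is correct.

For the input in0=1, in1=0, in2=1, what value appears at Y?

Propagate with N4 forced: N1=0, N2=1, N3=0, N4=0 [stuck-at-0].
So Y = 0. (Without the fault it would be 1.)

0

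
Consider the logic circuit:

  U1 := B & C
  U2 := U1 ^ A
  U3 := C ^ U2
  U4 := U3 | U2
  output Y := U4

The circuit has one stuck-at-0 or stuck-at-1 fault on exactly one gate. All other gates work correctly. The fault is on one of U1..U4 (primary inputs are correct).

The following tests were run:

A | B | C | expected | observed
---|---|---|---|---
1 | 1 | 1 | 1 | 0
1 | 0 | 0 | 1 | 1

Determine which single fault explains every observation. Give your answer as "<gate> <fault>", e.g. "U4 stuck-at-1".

Fault-free values for test 1 (A=1, B=1, C=1): U1=1, U2=0, U3=1, U4=1, giving Y=1. Observed 0.
Test 1: faults giving observed 0 are {U3 stuck-at-0, U4 stuck-at-0}.
Test 2 (A=1, B=0, C=0): fault-free U1=0, U2=1, U3=1, U4=1 → 1; observed 1. Eliminates U4 stuck-at-0.
Only U3 stuck-at-0 is consistent with every test.

U3 stuck-at-0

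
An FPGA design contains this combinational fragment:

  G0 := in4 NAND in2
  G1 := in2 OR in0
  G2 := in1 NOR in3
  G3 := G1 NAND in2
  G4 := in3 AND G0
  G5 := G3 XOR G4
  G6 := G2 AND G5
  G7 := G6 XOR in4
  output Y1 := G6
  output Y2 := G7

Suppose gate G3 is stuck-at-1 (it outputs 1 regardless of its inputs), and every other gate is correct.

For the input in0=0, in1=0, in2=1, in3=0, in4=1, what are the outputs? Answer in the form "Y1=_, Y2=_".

Propagate with G3 forced: G0=0, G1=1, G2=1, G3=1 [stuck-at-1], G4=0, G5=1, G6=1, G7=0.
So the outputs are Y1=1, Y2=0. (Without the fault they would be Y1=0, Y2=1.)

Y1=1, Y2=0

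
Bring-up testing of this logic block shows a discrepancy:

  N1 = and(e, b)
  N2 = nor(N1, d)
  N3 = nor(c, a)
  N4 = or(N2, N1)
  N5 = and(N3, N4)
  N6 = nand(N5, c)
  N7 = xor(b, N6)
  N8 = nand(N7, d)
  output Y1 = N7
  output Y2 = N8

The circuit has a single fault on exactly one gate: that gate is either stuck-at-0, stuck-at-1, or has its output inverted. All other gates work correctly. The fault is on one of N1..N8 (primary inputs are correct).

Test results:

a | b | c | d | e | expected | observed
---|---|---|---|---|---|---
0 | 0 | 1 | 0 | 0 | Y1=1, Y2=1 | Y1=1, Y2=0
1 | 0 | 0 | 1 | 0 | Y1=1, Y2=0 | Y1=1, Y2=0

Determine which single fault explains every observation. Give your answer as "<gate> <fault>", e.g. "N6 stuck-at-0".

Fault-free values for test 1 (a=0, b=0, c=1, d=0, e=0): N1=0, N2=1, N3=0, N4=1, N5=0, N6=1, N7=1, N8=1, giving Y1=1, Y2=1. Observed Y1=1, Y2=0.
Test 1: faults giving observed Y1=1, Y2=0 are {N8 stuck-at-0, N8 inverted output}.
Test 2 (a=1, b=0, c=0, d=1, e=0): fault-free N1=0, N2=0, N3=0, N4=0, N5=0, N6=1, N7=1, N8=0 → Y1=1, Y2=0; observed Y1=1, Y2=0. Eliminates N8 inverted output.
Only N8 stuck-at-0 is consistent with every test.

N8 stuck-at-0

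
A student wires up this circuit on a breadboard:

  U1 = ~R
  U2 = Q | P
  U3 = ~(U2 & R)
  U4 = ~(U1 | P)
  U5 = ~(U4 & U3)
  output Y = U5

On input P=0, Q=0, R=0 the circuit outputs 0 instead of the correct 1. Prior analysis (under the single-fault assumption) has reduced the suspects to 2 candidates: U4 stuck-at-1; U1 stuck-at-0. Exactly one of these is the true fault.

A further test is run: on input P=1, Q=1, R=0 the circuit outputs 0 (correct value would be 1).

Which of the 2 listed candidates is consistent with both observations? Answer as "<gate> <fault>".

U4 stuck-at-1

Evaluate each candidate on input P=1, Q=1, R=0:
  U4 stuck-at-1: U1=1, U2=1, U3=1, U4=1 [stuck-at-1], U5=0 → 0 — matches
  U1 stuck-at-0: U1=0 [stuck-at-0], U2=1, U3=1, U4=0, U5=1 → 1 — eliminated
Only U4 stuck-at-1 reproduces the observed 0.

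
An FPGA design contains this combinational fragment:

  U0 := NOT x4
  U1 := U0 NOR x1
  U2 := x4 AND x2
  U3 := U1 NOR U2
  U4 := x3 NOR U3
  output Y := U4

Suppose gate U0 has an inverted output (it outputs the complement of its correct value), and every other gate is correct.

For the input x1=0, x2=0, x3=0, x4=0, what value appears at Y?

Propagate with U0 forced: U0=0 [inverted output], U1=1, U2=0, U3=0, U4=1.
So Y = 1. (Without the fault it would be 0.)

1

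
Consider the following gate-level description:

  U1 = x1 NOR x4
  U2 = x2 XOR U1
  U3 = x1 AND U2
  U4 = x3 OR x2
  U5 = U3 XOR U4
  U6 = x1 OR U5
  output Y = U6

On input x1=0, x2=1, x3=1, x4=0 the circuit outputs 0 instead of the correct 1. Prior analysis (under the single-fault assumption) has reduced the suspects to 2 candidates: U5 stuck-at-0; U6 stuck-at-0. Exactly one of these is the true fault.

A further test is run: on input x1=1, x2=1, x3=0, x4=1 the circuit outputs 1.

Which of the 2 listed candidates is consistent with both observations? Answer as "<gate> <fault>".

Evaluate each candidate on input x1=1, x2=1, x3=0, x4=1:
  U5 stuck-at-0: U1=0, U2=1, U3=1, U4=1, U5=0 [stuck-at-0], U6=1 → 1 — matches
  U6 stuck-at-0: U1=0, U2=1, U3=1, U4=1, U5=0, U6=0 [stuck-at-0] → 0 — eliminated
Only U5 stuck-at-0 reproduces the observed 1.

U5 stuck-at-0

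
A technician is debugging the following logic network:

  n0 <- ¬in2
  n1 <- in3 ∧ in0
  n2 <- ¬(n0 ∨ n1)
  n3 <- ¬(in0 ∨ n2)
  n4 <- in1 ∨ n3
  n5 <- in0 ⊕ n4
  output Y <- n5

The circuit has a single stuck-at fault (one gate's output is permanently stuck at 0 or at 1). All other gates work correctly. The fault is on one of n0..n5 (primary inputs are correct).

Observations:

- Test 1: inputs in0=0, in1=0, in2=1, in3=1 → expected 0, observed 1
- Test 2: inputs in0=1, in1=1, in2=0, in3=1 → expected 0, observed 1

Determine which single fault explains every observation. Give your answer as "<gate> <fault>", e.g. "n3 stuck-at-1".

Fault-free values for test 1 (in0=0, in1=0, in2=1, in3=1): n0=0, n1=0, n2=1, n3=0, n4=0, n5=0, giving Y=0. Observed 1.
Test 1: faults giving observed 1 are {n0 stuck-at-1, n1 stuck-at-1, n2 stuck-at-0, n3 stuck-at-1, n4 stuck-at-1, n5 stuck-at-1}.
Test 2 (in0=1, in1=1, in2=0, in3=1): fault-free n0=1, n1=1, n2=0, n3=0, n4=1, n5=0 → 0; observed 1. Eliminates n0 stuck-at-1, n1 stuck-at-1, n2 stuck-at-0, n3 stuck-at-1, n4 stuck-at-1.
Only n5 stuck-at-1 is consistent with every test.

n5 stuck-at-1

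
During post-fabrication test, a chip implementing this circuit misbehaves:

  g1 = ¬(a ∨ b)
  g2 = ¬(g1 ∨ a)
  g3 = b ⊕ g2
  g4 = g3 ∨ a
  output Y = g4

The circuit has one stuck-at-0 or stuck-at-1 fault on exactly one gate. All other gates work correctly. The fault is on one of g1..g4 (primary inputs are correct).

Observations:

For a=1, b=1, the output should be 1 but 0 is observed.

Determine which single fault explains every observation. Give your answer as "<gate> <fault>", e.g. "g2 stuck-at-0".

Fault-free values for test 1 (a=1, b=1): g1=0, g2=0, g3=1, g4=1, giving Y=1. Observed 0.
Test 1: faults giving observed 0 are {g4 stuck-at-0}.
Only g4 stuck-at-0 is consistent with every test.

g4 stuck-at-0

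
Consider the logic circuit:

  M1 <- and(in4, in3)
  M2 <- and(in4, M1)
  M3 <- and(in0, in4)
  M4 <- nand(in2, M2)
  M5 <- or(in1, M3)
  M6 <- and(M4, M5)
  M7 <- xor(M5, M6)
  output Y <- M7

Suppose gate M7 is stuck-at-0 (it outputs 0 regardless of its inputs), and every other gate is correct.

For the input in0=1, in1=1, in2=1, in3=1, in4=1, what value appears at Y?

Propagate with M7 forced: M1=1, M2=1, M3=1, M4=0, M5=1, M6=0, M7=0 [stuck-at-0].
So Y = 0. (Without the fault it would be 1.)

0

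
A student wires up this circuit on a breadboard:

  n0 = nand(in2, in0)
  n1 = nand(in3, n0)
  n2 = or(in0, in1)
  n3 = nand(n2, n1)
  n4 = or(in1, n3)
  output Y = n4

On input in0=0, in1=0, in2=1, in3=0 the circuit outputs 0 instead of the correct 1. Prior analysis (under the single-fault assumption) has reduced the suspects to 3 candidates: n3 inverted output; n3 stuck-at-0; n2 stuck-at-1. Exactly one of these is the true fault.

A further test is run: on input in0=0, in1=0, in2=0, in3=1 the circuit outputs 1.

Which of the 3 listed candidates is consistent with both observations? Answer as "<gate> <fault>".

Evaluate each candidate on input in0=0, in1=0, in2=0, in3=1:
  n3 inverted output: n0=1, n1=0, n2=0, n3=0 [inverted output], n4=0 → 0 — eliminated
  n3 stuck-at-0: n0=1, n1=0, n2=0, n3=0 [stuck-at-0], n4=0 → 0 — eliminated
  n2 stuck-at-1: n0=1, n1=0, n2=1 [stuck-at-1], n3=1, n4=1 → 1 — matches
Only n2 stuck-at-1 reproduces the observed 1.

n2 stuck-at-1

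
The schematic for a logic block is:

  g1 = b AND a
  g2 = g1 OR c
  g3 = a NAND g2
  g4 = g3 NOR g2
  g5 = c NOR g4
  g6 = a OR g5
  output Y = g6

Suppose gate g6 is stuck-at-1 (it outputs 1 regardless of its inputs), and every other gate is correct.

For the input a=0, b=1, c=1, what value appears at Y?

1

Propagate with g6 forced: g1=0, g2=1, g3=1, g4=0, g5=0, g6=1 [stuck-at-1].
So Y = 1. (Without the fault it would be 0.)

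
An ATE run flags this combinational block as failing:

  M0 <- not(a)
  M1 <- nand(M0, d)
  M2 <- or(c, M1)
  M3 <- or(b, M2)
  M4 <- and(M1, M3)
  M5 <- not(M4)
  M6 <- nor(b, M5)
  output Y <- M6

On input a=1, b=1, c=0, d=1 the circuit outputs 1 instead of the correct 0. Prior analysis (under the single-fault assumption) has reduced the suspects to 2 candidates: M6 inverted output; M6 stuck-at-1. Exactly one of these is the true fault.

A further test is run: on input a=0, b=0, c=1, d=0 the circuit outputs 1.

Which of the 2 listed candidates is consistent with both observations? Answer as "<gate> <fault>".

M6 stuck-at-1

Evaluate each candidate on input a=0, b=0, c=1, d=0:
  M6 inverted output: M0=1, M1=1, M2=1, M3=1, M4=1, M5=0, M6=0 [inverted output] → 0 — eliminated
  M6 stuck-at-1: M0=1, M1=1, M2=1, M3=1, M4=1, M5=0, M6=1 [stuck-at-1] → 1 — matches
Only M6 stuck-at-1 reproduces the observed 1.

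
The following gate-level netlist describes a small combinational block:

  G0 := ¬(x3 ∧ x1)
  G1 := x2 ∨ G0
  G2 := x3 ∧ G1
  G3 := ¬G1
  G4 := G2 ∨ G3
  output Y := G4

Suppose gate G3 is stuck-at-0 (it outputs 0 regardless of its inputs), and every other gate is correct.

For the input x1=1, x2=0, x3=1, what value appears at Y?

Propagate with G3 forced: G0=0, G1=0, G2=0, G3=0 [stuck-at-0], G4=0.
So Y = 0. (Without the fault it would be 1.)

0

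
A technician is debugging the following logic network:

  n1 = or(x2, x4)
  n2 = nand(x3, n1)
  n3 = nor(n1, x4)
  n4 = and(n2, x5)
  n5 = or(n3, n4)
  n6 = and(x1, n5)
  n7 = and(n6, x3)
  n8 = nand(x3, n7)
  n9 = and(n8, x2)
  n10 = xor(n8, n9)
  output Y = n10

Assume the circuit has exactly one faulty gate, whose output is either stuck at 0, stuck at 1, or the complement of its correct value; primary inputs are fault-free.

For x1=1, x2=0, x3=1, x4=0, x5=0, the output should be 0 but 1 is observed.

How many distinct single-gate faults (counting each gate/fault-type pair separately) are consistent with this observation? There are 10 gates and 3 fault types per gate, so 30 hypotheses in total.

Fault-free: n1=0, n2=1, n3=1, n4=0, n5=1, n6=1, n7=1, n8=0, n9=0, n10=0 → 0. Observed 1.
  n1: stuck-at-1, inverted output ✓; others ✗
  n2: none of the 3 fault types match ✗
  n3: stuck-at-0, inverted output ✓; others ✗
  n4: none of the 3 fault types match ✗
  n5: stuck-at-0, inverted output ✓; others ✗
  n6: stuck-at-0, inverted output ✓; others ✗
  n7: stuck-at-0, inverted output ✓; others ✗
  n8: stuck-at-1, inverted output ✓; others ✗
  n9: stuck-at-1, inverted output ✓; others ✗
  n10: stuck-at-1, inverted output ✓; others ✗
Consistent faults: {n1 stuck-at-1, n1 inverted output, n3 stuck-at-0, n3 inverted output, n5 stuck-at-0, n5 inverted output, n6 stuck-at-0, n6 inverted output, n7 stuck-at-0, n7 inverted output, n8 stuck-at-1, n8 inverted output, n9 stuck-at-1, n9 inverted output, n10 stuck-at-1, n10 inverted output} — 16 in all.

16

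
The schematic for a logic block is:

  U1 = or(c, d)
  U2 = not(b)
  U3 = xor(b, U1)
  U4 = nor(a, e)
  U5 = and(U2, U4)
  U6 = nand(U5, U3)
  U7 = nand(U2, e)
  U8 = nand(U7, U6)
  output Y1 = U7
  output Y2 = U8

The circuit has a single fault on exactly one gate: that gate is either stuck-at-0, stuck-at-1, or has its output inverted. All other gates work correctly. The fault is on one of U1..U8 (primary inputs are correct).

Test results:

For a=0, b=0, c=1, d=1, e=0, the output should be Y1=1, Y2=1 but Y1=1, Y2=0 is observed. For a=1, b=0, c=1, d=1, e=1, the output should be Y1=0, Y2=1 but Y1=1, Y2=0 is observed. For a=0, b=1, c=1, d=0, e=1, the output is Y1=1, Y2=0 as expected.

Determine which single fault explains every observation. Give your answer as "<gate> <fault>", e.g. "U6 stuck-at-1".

Fault-free values for test 1 (a=0, b=0, c=1, d=1, e=0): U1=1, U2=1, U3=1, U4=1, U5=1, U6=0, U7=1, U8=1, giving Y1=1, Y2=1. Observed Y1=1, Y2=0.
Test 1: faults giving observed Y1=1, Y2=0 are {U1 stuck-at-0, U1 inverted output, U2 stuck-at-0, U2 inverted output, U3 stuck-at-0, U3 inverted output, U4 stuck-at-0, U4 inverted output, U5 stuck-at-0, U5 inverted output, U6 stuck-at-1, U6 inverted output, U8 stuck-at-0, U8 inverted output}.
Test 2 (a=1, b=0, c=1, d=1, e=1): fault-free U1=1, U2=1, U3=1, U4=0, U5=0, U6=1, U7=0, U8=1 → Y1=0, Y2=1; observed Y1=1, Y2=0. Eliminates U1 stuck-at-0, U1 inverted output, U3 stuck-at-0, U3 inverted output, U4 stuck-at-0, U4 inverted output, U5 stuck-at-0, U5 inverted output, U6 stuck-at-1, U6 inverted output, U8 stuck-at-0, U8 inverted output.
Test 3 (a=0, b=1, c=1, d=0, e=1): fault-free U1=1, U2=0, U3=0, U4=0, U5=0, U6=1, U7=1, U8=0 → Y1=1, Y2=0; observed Y1=1, Y2=0. Eliminates U2 inverted output.
Only U2 stuck-at-0 is consistent with every test.

U2 stuck-at-0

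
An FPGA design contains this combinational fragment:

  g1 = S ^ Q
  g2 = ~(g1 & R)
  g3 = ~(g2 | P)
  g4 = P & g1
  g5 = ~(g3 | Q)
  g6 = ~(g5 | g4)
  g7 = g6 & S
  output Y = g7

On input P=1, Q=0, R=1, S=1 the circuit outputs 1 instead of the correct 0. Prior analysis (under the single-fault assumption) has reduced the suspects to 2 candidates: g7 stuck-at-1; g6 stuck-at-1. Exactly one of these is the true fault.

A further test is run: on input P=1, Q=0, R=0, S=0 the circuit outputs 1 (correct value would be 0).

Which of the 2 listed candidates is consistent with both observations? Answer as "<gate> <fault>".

Evaluate each candidate on input P=1, Q=0, R=0, S=0:
  g7 stuck-at-1: g1=0, g2=1, g3=0, g4=0, g5=1, g6=0, g7=1 [stuck-at-1] → 1 — matches
  g6 stuck-at-1: g1=0, g2=1, g3=0, g4=0, g5=1, g6=1 [stuck-at-1], g7=0 → 0 — eliminated
Only g7 stuck-at-1 reproduces the observed 1.

g7 stuck-at-1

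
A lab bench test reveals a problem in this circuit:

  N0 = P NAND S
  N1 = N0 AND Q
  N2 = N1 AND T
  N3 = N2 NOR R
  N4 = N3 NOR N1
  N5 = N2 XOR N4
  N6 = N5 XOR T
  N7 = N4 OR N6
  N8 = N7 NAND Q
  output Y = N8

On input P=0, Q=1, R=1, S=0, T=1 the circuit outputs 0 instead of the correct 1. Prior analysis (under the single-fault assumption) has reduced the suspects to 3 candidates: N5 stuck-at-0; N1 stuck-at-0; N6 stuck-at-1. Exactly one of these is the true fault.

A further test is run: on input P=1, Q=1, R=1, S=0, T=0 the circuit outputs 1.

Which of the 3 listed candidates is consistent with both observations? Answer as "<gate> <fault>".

Evaluate each candidate on input P=1, Q=1, R=1, S=0, T=0:
  N5 stuck-at-0: N0=1, N1=1, N2=0, N3=0, N4=0, N5=0 [stuck-at-0], N6=0, N7=0, N8=1 → 1 — matches
  N1 stuck-at-0: N0=1, N1=0 [stuck-at-0], N2=0, N3=0, N4=1, N5=1, N6=1, N7=1, N8=0 → 0 — eliminated
  N6 stuck-at-1: N0=1, N1=1, N2=0, N3=0, N4=0, N5=0, N6=1 [stuck-at-1], N7=1, N8=0 → 0 — eliminated
Only N5 stuck-at-0 reproduces the observed 1.

N5 stuck-at-0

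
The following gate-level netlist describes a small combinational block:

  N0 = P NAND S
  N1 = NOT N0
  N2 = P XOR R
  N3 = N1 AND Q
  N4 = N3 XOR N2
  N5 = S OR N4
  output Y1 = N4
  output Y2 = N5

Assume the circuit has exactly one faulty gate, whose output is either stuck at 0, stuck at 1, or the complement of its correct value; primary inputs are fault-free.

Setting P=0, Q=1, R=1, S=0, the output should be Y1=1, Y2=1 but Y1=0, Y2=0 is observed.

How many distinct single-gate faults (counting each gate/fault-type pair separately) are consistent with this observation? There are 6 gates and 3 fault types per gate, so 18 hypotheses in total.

10

Fault-free: N0=1, N1=0, N2=1, N3=0, N4=1, N5=1 → Y1=1, Y2=1. Observed Y1=0, Y2=0.
  N0: stuck-at-0, inverted output ✓; others ✗
  N1: stuck-at-1, inverted output ✓; others ✗
  N2: stuck-at-0, inverted output ✓; others ✗
  N3: stuck-at-1, inverted output ✓; others ✗
  N4: stuck-at-0, inverted output ✓; others ✗
  N5: none of the 3 fault types match ✗
Consistent faults: {N0 stuck-at-0, N0 inverted output, N1 stuck-at-1, N1 inverted output, N2 stuck-at-0, N2 inverted output, N3 stuck-at-1, N3 inverted output, N4 stuck-at-0, N4 inverted output} — 10 in all.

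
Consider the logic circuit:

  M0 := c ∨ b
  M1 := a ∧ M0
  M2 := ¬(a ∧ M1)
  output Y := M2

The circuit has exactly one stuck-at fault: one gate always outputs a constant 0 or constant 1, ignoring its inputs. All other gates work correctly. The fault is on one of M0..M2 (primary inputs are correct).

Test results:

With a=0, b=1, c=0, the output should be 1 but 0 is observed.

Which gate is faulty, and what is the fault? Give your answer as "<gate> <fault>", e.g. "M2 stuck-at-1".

M2 stuck-at-0

Fault-free values for test 1 (a=0, b=1, c=0): M0=1, M1=0, M2=1, giving Y=1. Observed 0.
Test 1: faults giving observed 0 are {M2 stuck-at-0}.
Only M2 stuck-at-0 is consistent with every test.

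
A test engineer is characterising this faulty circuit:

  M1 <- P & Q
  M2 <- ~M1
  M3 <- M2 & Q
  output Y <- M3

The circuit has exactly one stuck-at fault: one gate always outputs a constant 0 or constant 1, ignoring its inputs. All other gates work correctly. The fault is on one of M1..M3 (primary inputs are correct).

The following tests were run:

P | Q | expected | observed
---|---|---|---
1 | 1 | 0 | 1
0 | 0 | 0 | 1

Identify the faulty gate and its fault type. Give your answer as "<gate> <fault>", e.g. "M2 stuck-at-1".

M3 stuck-at-1

Fault-free values for test 1 (P=1, Q=1): M1=1, M2=0, M3=0, giving Y=0. Observed 1.
Test 1: faults giving observed 1 are {M1 stuck-at-0, M2 stuck-at-1, M3 stuck-at-1}.
Test 2 (P=0, Q=0): fault-free M1=0, M2=1, M3=0 → 0; observed 1. Eliminates M1 stuck-at-0, M2 stuck-at-1.
Only M3 stuck-at-1 is consistent with every test.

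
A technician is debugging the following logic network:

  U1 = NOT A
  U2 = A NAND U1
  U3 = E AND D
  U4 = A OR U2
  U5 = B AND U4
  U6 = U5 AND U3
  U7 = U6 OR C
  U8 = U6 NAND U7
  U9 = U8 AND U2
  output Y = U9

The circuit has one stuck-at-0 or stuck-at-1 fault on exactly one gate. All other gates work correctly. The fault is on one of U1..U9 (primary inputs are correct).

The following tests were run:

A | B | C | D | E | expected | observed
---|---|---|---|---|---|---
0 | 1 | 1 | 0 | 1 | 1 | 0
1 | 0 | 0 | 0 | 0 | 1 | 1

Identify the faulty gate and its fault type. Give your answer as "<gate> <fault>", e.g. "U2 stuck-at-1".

U3 stuck-at-1

Fault-free values for test 1 (A=0, B=1, C=1, D=0, E=1): U1=1, U2=1, U3=0, U4=1, U5=1, U6=0, U7=1, U8=1, U9=1, giving Y=1. Observed 0.
Test 1: faults giving observed 0 are {U2 stuck-at-0, U3 stuck-at-1, U6 stuck-at-1, U8 stuck-at-0, U9 stuck-at-0}.
Test 2 (A=1, B=0, C=0, D=0, E=0): fault-free U1=0, U2=1, U3=0, U4=1, U5=0, U6=0, U7=0, U8=1, U9=1 → 1; observed 1. Eliminates U2 stuck-at-0, U6 stuck-at-1, U8 stuck-at-0, U9 stuck-at-0.
Only U3 stuck-at-1 is consistent with every test.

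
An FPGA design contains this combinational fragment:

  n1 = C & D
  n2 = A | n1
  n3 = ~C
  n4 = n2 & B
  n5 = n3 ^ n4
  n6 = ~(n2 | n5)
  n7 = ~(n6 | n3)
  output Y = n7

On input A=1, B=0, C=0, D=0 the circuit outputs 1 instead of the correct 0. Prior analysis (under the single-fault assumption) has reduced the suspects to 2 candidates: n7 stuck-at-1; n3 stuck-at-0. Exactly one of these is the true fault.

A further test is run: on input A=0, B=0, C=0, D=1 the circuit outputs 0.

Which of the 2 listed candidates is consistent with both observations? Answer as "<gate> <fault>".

n3 stuck-at-0

Evaluate each candidate on input A=0, B=0, C=0, D=1:
  n7 stuck-at-1: n1=0, n2=0, n3=1, n4=0, n5=1, n6=0, n7=1 [stuck-at-1] → 1 — eliminated
  n3 stuck-at-0: n1=0, n2=0, n3=0 [stuck-at-0], n4=0, n5=0, n6=1, n7=0 → 0 — matches
Only n3 stuck-at-0 reproduces the observed 0.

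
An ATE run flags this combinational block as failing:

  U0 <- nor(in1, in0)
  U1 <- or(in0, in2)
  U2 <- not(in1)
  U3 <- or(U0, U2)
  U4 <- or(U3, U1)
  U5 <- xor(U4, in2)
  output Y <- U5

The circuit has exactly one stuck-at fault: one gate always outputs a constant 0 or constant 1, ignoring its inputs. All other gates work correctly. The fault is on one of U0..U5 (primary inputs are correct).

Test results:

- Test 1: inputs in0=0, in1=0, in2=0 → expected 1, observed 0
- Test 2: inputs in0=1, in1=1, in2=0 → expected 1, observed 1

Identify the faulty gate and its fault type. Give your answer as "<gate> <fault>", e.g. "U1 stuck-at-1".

U3 stuck-at-0

Fault-free values for test 1 (in0=0, in1=0, in2=0): U0=1, U1=0, U2=1, U3=1, U4=1, U5=1, giving Y=1. Observed 0.
Test 1: faults giving observed 0 are {U3 stuck-at-0, U4 stuck-at-0, U5 stuck-at-0}.
Test 2 (in0=1, in1=1, in2=0): fault-free U0=0, U1=1, U2=0, U3=0, U4=1, U5=1 → 1; observed 1. Eliminates U4 stuck-at-0, U5 stuck-at-0.
Only U3 stuck-at-0 is consistent with every test.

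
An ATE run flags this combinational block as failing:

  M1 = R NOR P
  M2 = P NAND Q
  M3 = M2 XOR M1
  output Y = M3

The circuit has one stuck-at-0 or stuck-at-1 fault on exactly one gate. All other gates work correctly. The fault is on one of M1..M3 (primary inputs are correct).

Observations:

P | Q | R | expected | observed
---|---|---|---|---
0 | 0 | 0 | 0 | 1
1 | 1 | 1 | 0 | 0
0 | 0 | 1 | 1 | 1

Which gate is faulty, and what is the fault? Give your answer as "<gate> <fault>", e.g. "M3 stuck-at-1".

M1 stuck-at-0

Fault-free values for test 1 (P=0, Q=0, R=0): M1=1, M2=1, M3=0, giving Y=0. Observed 1.
Test 1: faults giving observed 1 are {M1 stuck-at-0, M2 stuck-at-0, M3 stuck-at-1}.
Test 2 (P=1, Q=1, R=1): fault-free M1=0, M2=0, M3=0 → 0; observed 0. Eliminates M3 stuck-at-1.
Test 3 (P=0, Q=0, R=1): fault-free M1=0, M2=1, M3=1 → 1; observed 1. Eliminates M2 stuck-at-0.
Only M1 stuck-at-0 is consistent with every test.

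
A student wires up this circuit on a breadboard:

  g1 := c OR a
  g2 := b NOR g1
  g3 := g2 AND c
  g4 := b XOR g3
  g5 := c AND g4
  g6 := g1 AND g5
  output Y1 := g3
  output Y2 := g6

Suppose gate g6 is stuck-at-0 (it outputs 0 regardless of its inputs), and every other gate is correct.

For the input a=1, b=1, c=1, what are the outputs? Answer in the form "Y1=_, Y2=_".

Propagate with g6 forced: g1=1, g2=0, g3=0, g4=1, g5=1, g6=0 [stuck-at-0].
So the outputs are Y1=0, Y2=0. (Without the fault they would be Y1=0, Y2=1.)

Y1=0, Y2=0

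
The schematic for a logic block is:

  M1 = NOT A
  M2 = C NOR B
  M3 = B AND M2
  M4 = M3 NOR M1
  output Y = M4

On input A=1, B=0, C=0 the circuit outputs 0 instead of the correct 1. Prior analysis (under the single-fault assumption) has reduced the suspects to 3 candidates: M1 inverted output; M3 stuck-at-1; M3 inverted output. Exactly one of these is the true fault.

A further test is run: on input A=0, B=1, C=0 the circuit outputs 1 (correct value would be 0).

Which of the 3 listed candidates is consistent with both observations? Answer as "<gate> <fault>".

Evaluate each candidate on input A=0, B=1, C=0:
  M1 inverted output: M1=0 [inverted output], M2=0, M3=0, M4=1 → 1 — matches
  M3 stuck-at-1: M1=1, M2=0, M3=1 [stuck-at-1], M4=0 → 0 — eliminated
  M3 inverted output: M1=1, M2=0, M3=1 [inverted output], M4=0 → 0 — eliminated
Only M1 inverted output reproduces the observed 1.

M1 inverted output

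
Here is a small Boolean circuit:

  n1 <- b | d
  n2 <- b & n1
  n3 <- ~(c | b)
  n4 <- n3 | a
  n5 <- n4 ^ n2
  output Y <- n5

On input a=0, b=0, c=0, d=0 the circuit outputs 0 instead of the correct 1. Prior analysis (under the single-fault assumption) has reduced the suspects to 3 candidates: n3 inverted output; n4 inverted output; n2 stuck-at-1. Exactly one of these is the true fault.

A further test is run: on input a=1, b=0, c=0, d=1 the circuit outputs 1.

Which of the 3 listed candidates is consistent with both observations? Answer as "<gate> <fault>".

n3 inverted output

Evaluate each candidate on input a=1, b=0, c=0, d=1:
  n3 inverted output: n1=1, n2=0, n3=0 [inverted output], n4=1, n5=1 → 1 — matches
  n4 inverted output: n1=1, n2=0, n3=1, n4=0 [inverted output], n5=0 → 0 — eliminated
  n2 stuck-at-1: n1=1, n2=1 [stuck-at-1], n3=1, n4=1, n5=0 → 0 — eliminated
Only n3 inverted output reproduces the observed 1.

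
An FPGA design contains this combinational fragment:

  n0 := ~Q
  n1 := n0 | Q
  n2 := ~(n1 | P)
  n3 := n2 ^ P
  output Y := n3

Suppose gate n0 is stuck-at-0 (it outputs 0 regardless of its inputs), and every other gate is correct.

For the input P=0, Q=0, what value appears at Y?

Propagate with n0 forced: n0=0 [stuck-at-0], n1=0, n2=1, n3=1.
So Y = 1. (Without the fault it would be 0.)

1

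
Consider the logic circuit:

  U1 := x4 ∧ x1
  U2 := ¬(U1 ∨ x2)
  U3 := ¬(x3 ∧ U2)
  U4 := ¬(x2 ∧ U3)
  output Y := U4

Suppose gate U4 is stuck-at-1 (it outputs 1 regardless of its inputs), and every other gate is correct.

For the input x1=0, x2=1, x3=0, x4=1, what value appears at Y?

1

Propagate with U4 forced: U1=0, U2=0, U3=1, U4=1 [stuck-at-1].
So Y = 1. (Without the fault it would be 0.)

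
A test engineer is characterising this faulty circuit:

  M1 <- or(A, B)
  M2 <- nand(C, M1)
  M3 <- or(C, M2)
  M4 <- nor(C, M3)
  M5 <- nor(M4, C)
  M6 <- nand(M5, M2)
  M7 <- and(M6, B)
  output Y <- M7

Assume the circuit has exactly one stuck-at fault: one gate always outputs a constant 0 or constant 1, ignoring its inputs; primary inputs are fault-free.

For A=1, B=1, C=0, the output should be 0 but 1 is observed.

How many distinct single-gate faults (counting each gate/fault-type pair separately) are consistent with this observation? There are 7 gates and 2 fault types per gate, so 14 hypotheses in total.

6

Fault-free: M1=1, M2=1, M3=1, M4=0, M5=1, M6=0, M7=0 → 0. Observed 1.
  M1 stuck-at-0: output 0 ✗
  M1 stuck-at-1: output 0 ✗
  M2 stuck-at-0: output 1 ✓
  M2 stuck-at-1: output 0 ✗
  M3 stuck-at-0: output 1 ✓
  M3 stuck-at-1: output 0 ✗
  M4 stuck-at-0: output 0 ✗
  M4 stuck-at-1: output 1 ✓
  M5 stuck-at-0: output 1 ✓
  M5 stuck-at-1: output 0 ✗
  M6 stuck-at-0: output 0 ✗
  M6 stuck-at-1: output 1 ✓
  M7 stuck-at-0: output 0 ✗
  M7 stuck-at-1: output 1 ✓
Consistent faults: {M2 stuck-at-0, M3 stuck-at-0, M4 stuck-at-1, M5 stuck-at-0, M6 stuck-at-1, M7 stuck-at-1} — 6 in all.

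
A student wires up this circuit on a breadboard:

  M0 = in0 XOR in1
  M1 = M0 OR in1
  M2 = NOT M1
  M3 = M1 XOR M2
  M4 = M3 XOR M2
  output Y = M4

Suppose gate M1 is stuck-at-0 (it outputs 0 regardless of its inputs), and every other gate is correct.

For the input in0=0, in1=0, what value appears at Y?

0

Propagate with M1 forced: M0=0, M1=0 [stuck-at-0], M2=1, M3=1, M4=0.
So Y = 0. (Same as the fault-free value — the fault is masked on this input.)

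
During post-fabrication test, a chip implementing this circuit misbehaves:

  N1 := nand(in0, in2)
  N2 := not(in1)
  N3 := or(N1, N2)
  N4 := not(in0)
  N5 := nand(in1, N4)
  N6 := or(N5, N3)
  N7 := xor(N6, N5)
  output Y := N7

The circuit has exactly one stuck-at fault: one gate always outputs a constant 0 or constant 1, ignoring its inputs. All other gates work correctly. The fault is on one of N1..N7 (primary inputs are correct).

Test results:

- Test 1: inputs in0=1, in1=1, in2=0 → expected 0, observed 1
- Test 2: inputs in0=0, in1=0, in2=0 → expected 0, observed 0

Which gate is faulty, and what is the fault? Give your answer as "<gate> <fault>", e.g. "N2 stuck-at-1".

N4 stuck-at-1

Fault-free values for test 1 (in0=1, in1=1, in2=0): N1=1, N2=0, N3=1, N4=0, N5=1, N6=1, N7=0, giving Y=0. Observed 1.
Test 1: faults giving observed 1 are {N4 stuck-at-1, N5 stuck-at-0, N6 stuck-at-0, N7 stuck-at-1}.
Test 2 (in0=0, in1=0, in2=0): fault-free N1=1, N2=1, N3=1, N4=1, N5=1, N6=1, N7=0 → 0; observed 0. Eliminates N5 stuck-at-0, N6 stuck-at-0, N7 stuck-at-1.
Only N4 stuck-at-1 is consistent with every test.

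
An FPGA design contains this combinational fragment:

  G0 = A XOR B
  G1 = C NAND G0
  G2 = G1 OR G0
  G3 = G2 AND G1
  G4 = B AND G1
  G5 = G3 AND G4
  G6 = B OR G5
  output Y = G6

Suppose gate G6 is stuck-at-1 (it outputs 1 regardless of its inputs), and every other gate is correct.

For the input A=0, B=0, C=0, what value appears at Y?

1

Propagate with G6 forced: G0=0, G1=1, G2=1, G3=1, G4=0, G5=0, G6=1 [stuck-at-1].
So Y = 1. (Without the fault it would be 0.)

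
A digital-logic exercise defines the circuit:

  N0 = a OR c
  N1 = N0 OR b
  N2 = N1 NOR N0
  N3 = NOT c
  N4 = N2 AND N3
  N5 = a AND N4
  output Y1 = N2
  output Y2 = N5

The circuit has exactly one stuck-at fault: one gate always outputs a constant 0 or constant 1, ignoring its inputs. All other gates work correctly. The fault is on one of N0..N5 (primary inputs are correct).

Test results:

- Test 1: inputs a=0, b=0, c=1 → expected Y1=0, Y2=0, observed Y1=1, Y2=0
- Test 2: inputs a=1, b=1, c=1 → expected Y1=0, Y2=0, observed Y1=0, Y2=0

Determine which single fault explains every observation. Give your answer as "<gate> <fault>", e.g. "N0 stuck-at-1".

Fault-free values for test 1 (a=0, b=0, c=1): N0=1, N1=1, N2=0, N3=0, N4=0, N5=0, giving Y1=0, Y2=0. Observed Y1=1, Y2=0.
Test 1: faults giving observed Y1=1, Y2=0 are {N0 stuck-at-0, N2 stuck-at-1}.
Test 2 (a=1, b=1, c=1): fault-free N0=1, N1=1, N2=0, N3=0, N4=0, N5=0 → Y1=0, Y2=0; observed Y1=0, Y2=0. Eliminates N2 stuck-at-1.
Only N0 stuck-at-0 is consistent with every test.

N0 stuck-at-0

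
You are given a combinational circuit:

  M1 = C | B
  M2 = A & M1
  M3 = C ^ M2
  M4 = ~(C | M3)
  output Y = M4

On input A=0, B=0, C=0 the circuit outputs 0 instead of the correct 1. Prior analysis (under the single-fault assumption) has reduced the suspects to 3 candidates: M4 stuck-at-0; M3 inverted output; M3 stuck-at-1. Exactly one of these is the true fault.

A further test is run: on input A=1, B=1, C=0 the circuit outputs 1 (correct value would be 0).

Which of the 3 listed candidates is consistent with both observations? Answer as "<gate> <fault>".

M3 inverted output

Evaluate each candidate on input A=1, B=1, C=0:
  M4 stuck-at-0: M1=1, M2=1, M3=1, M4=0 [stuck-at-0] → 0 — eliminated
  M3 inverted output: M1=1, M2=1, M3=0 [inverted output], M4=1 → 1 — matches
  M3 stuck-at-1: M1=1, M2=1, M3=1 [stuck-at-1], M4=0 → 0 — eliminated
Only M3 inverted output reproduces the observed 1.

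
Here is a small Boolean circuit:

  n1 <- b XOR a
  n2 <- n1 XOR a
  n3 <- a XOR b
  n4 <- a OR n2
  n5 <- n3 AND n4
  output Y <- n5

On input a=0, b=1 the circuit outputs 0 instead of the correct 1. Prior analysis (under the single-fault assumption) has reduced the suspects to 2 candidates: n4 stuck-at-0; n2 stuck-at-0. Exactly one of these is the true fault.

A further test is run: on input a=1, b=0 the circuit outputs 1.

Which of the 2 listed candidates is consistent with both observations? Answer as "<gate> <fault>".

n2 stuck-at-0

Evaluate each candidate on input a=1, b=0:
  n4 stuck-at-0: n1=1, n2=0, n3=1, n4=0 [stuck-at-0], n5=0 → 0 — eliminated
  n2 stuck-at-0: n1=1, n2=0 [stuck-at-0], n3=1, n4=1, n5=1 → 1 — matches
Only n2 stuck-at-0 reproduces the observed 1.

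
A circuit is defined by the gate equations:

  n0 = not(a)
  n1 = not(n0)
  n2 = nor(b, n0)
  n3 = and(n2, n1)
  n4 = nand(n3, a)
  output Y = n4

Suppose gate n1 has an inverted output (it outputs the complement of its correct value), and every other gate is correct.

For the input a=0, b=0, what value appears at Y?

Propagate with n1 forced: n0=1, n1=1 [inverted output], n2=0, n3=0, n4=1.
So Y = 1. (Same as the fault-free value — the fault is masked on this input.)

1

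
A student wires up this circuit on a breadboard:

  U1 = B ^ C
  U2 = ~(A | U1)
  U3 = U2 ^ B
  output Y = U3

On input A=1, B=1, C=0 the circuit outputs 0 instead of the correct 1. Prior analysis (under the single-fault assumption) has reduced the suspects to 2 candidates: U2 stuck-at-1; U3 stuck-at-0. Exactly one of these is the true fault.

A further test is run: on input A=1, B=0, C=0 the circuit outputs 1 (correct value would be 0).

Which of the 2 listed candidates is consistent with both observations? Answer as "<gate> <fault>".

U2 stuck-at-1

Evaluate each candidate on input A=1, B=0, C=0:
  U2 stuck-at-1: U1=0, U2=1 [stuck-at-1], U3=1 → 1 — matches
  U3 stuck-at-0: U1=0, U2=0, U3=0 [stuck-at-0] → 0 — eliminated
Only U2 stuck-at-1 reproduces the observed 1.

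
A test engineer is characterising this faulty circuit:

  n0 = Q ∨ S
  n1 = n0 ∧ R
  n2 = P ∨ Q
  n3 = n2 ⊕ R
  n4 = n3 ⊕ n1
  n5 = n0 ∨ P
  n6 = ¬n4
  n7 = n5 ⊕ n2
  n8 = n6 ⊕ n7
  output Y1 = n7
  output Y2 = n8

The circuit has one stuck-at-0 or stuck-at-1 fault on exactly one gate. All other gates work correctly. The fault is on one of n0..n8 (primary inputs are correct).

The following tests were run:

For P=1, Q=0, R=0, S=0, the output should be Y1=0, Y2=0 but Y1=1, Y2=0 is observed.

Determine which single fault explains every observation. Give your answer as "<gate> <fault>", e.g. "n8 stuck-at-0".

n2 stuck-at-0

Fault-free values for test 1 (P=1, Q=0, R=0, S=0): n0=0, n1=0, n2=1, n3=1, n4=1, n5=1, n6=0, n7=0, n8=0, giving Y1=0, Y2=0. Observed Y1=1, Y2=0.
Test 1: faults giving observed Y1=1, Y2=0 are {n2 stuck-at-0}.
Only n2 stuck-at-0 is consistent with every test.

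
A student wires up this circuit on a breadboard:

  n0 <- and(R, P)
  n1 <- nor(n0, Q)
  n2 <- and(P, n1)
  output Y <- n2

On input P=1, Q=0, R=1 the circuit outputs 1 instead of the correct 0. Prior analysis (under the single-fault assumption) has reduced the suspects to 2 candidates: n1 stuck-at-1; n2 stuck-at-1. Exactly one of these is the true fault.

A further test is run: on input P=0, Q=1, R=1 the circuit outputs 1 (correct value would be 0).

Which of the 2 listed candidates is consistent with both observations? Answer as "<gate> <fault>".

Evaluate each candidate on input P=0, Q=1, R=1:
  n1 stuck-at-1: n0=0, n1=1 [stuck-at-1], n2=0 → 0 — eliminated
  n2 stuck-at-1: n0=0, n1=0, n2=1 [stuck-at-1] → 1 — matches
Only n2 stuck-at-1 reproduces the observed 1.

n2 stuck-at-1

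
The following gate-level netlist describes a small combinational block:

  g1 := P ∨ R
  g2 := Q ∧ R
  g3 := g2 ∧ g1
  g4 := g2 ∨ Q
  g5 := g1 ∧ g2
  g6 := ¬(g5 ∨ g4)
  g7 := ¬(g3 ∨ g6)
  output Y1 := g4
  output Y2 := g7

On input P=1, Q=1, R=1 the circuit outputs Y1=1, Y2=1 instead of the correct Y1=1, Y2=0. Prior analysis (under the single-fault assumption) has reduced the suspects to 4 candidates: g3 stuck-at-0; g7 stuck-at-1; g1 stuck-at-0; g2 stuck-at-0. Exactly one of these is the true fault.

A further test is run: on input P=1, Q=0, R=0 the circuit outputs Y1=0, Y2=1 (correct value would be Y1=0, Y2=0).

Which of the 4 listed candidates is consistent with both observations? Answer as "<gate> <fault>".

Evaluate each candidate on input P=1, Q=0, R=0:
  g3 stuck-at-0: g1=1, g2=0, g3=0 [stuck-at-0], g4=0, g5=0, g6=1, g7=0 → Y1=0, Y2=0 — eliminated
  g7 stuck-at-1: g1=1, g2=0, g3=0, g4=0, g5=0, g6=1, g7=1 [stuck-at-1] → Y1=0, Y2=1 — matches
  g1 stuck-at-0: g1=0 [stuck-at-0], g2=0, g3=0, g4=0, g5=0, g6=1, g7=0 → Y1=0, Y2=0 — eliminated
  g2 stuck-at-0: g1=1, g2=0 [stuck-at-0], g3=0, g4=0, g5=0, g6=1, g7=0 → Y1=0, Y2=0 — eliminated
Only g7 stuck-at-1 reproduces the observed Y1=0, Y2=1.

g7 stuck-at-1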